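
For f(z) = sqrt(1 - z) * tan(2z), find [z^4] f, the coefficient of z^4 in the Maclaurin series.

-35/24

Expand each factor separately, then convolve coefficients.
[z^0] = 0;  [z^1] = 2;  [z^2] = -1;  [z^3] = 29/12;  [z^4] = -35/24.
So c_4 = f^(4)(0)/4! = -35/24.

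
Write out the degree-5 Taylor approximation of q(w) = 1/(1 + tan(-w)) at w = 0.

32*w^5/15 + 5*w^4/3 + 4*w^3/3 + w^2 + w + 1

Plug the Maclaurin series of the inner function into that of the outer and collect terms.
q(0) = 1
q′(0) = 1
q′′(0) = 2
q′′′(0) = 8
q^(4)(0) = 40
q^(5)(0) = 256
Dividing each by k! gives the coefficients c_0, ..., c_5.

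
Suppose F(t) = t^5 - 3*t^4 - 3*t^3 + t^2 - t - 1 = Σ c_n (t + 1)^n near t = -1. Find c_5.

[(t + 1)^0] = 0;  [(t + 1)^1] = 5;  [(t + 1)^2] = -18;  [(t + 1)^3] = 19;  [(t + 1)^4] = -8;  [(t + 1)^5] = 1.
So c_5 = F^(5)(-1)/5! = 1.

1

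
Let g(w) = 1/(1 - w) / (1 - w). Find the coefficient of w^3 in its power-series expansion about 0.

Write out both Maclaurin series and multiply, keeping only the needed powers.
g(0) = 1
g′(0) = 2
g′′(0) = 6
g′′′(0) = 24
The Taylor polynomial is Σ g^(k)(0)/k! · w^k.

4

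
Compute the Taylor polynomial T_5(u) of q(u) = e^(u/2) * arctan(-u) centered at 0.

Take the Cauchy product of the two expansions.
[u^0] = 0;  [u^1] = -1;  [u^2] = -1/2;  [u^3] = 5/24;  [u^4] = 7/48;  [u^5] = -103/640.

-103*u^5/640 + 7*u^4/48 + 5*u^3/24 - u^2/2 - u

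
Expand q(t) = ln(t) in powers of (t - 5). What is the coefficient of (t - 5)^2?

-1/50

q(5) = ln(5)
q′(5) = 1/5
q′′(5) = -1/25
So c_2 = q′′(5)/2! = -1/50.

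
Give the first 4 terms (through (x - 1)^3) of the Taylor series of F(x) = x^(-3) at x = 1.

F(1) = 1
F′(1) = -3
F′′(1) = 12
F′′′(1) = -60
The Taylor polynomial is Σ F^(k)(1)/k! · (x - 1)^k.

-10*(x - 1)^3 + 6*(x - 1)^2 - 3*(x - 1) + 1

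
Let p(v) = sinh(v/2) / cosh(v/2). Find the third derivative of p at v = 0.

-1/4

Divide the numerator series by the denominator series (power-series long division).
The coefficient of v^3 in the expansion is -1/24, so p′′′(0) = 3! * (-1/24) = -1/4.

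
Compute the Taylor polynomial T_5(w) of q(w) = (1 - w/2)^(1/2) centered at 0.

-7*w^5/8192 - 5*w^4/2048 - w^3/128 - w^2/32 - w/4 + 1

q(0) = 1
q′(0) = -1/4
q′′(0) = -1/16
q′′′(0) = -3/64
q^(4)(0) = -15/256
q^(5)(0) = -105/1024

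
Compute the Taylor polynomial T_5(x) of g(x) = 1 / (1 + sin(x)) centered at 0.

-61*x^5/120 + 2*x^4/3 - 5*x^3/6 + x^2 - x + 1

Expand as Σ (-1)^k u^k with u equal to the inner function's series.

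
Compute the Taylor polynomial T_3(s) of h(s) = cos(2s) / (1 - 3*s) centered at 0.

Expand 1/(denominator) as a geometric series and multiply by the numerator's series.
h(0) = 1
h′(0) = 3
h′′(0) = 14
h′′′(0) = 126
Then c_k = h^(k)(0)/k! gives each Taylor coefficient.

21*s^3 + 7*s^2 + 3*s + 1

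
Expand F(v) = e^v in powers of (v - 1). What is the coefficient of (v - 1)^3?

e/6

Compute the successive derivatives at the expansion point and divide by k!.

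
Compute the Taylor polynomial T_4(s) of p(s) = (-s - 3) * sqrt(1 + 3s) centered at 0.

Shift and add copies of the series according to the polynomial's terms.
p(0) = -3
p′(0) = -11/2
p′′(0) = 15/4
p′′′(0) = -189/8
p^(4)(0) = 2997/16

999*s^4/128 - 63*s^3/16 + 15*s^2/8 - 11*s/2 - 3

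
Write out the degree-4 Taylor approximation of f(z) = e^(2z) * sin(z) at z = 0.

Write out both Maclaurin series and multiply, keeping only the needed powers.

z^4 + 11*z^3/6 + 2*z^2 + z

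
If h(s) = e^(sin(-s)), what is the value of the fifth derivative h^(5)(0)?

8

Compose series: expand the inner function first, then feed it into the outer expansion.
From the series, [s^5] h = 1/15; multiply by 5! = 120 to get 8.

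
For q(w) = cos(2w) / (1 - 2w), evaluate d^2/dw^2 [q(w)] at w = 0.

4

Write out both Maclaurin series and multiply, keeping only the needed powers.
The coefficient of w^2 in the expansion is 2, so q′′(0) = 2! * (2) = 4.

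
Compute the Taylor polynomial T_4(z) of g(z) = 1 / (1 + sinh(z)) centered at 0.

4*z^4/3 - 7*z^3/6 + z^2 - z + 1

Expand as Σ (-1)^k u^k with u equal to the inner function's series.
g(0) = 1
g′(0) = -1
g′′(0) = 2
g′′′(0) = -7
g^(4)(0) = 32
Then c_k = g^(k)(0)/k! gives each Taylor coefficient.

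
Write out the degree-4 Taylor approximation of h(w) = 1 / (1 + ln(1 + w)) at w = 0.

Expand as Σ (-1)^k u^k with u equal to the inner function's series.
h(0) = 1
h′(0) = -1
h′′(0) = 3
h′′′(0) = -14
h^(4)(0) = 88
The Taylor polynomial is Σ h^(k)(0)/k! · w^k.

11*w^4/3 - 7*w^3/3 + 3*w^2/2 - w + 1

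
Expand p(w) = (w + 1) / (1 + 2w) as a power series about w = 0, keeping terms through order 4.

Multiply each power in the prefactor through the base expansion.
p(0) = 1
p′(0) = -1
p′′(0) = 4
p′′′(0) = -24
p^(4)(0) = 192

8*w^4 - 4*w^3 + 2*w^2 - w + 1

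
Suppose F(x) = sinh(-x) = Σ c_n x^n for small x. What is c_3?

Apply the Taylor formula c_k = f^(k)(a)/k!.
So c_3 = F′′′(0)/3! = -1/6.

-1/6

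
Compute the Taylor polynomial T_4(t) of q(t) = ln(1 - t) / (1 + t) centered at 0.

7*t^4/12 - 5*t^3/6 + t^2/2 - t

Multiply the two series term by term and collect like powers.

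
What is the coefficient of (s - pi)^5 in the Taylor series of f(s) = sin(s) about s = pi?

Compute the successive derivatives at the expansion point and divide by k!.

-1/120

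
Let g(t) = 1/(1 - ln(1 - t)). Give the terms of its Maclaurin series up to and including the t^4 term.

t^4/6 - t^3/3 + t^2/2 - t + 1

Substitute the inner expansion into the outer series and collect powers.
[t^0] = 1;  [t^1] = -1;  [t^2] = 1/2;  [t^3] = -1/3;  [t^4] = 1/6.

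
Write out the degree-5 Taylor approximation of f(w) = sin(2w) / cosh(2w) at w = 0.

48*w^5/5 - 16*w^3/3 + 2*w

Write the quotient as an unknown series and match coefficients against numerator = denominator · series.
f(0) = 0
f′(0) = 2
f′′(0) = 0
f′′′(0) = -32
f^(4)(0) = 0
f^(5)(0) = 1152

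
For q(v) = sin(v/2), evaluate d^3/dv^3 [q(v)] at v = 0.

-1/8

The coefficient of v^3 in the expansion is -1/48, so q′′′(0) = 3! * (-1/48) = -1/8.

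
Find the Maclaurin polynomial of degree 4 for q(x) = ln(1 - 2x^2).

-2*x^4 - 2*x^2

q(0) = 0
q′(0) = 0
q′′(0) = -4
q′′′(0) = 0
q^(4)(0) = -48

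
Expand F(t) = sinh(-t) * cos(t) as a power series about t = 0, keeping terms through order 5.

t^5/30 + t^3/3 - t

Write out both Maclaurin series and multiply, keeping only the needed powers.
F(0) = 0
F′(0) = -1
F′′(0) = 0
F′′′(0) = 2
F^(4)(0) = 0
F^(5)(0) = 4
The Taylor polynomial is Σ F^(k)(0)/k! · t^k.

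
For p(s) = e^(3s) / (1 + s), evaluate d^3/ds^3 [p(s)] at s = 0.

Take the Cauchy product of the two expansions.
From the series, [s^3] p = 2; multiply by 3! = 6 to get 12.

12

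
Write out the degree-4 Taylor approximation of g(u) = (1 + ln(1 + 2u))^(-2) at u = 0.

228*u^4 - 184*u^3/3 + 16*u^2 - 4*u + 1

Let u equal the inner series; expand the outer function in u and truncate.
g(0) = 1
g′(0) = -4
g′′(0) = 32
g′′′(0) = -368
g^(4)(0) = 5472
Then c_k = g^(k)(0)/k! gives each Taylor coefficient.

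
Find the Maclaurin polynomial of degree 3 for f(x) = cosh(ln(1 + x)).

Let u equal the inner series; expand the outer function in u and truncate.
f(0) = 1
f′(0) = 0
f′′(0) = 1
f′′′(0) = -3
The Taylor polynomial is Σ f^(k)(0)/k! · x^k.

-x^3/2 + x^2/2 + 1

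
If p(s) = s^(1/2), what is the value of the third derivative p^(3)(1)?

3/8

From the series, [(s - 1)^3] p = 1/16; multiply by 3! = 6 to get 3/8.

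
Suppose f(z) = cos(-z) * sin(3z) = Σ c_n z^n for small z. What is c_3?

Write out both Maclaurin series and multiply, keeping only the needed powers.
[z^0] = 0;  [z^1] = 3;  [z^2] = 0;  [z^3] = -6.

-6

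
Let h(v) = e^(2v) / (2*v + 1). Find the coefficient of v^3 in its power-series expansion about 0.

Use 1/(1 - r) = Σ r^k on the denominator, then take the Cauchy product.
h(0) = 1
h′(0) = 0
h′′(0) = 4
h′′′(0) = -16
So c_3 = h′′′(0)/3! = -8/3.

-8/3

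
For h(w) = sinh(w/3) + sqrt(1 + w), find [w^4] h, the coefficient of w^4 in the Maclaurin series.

-5/128

Combine the two series term by term.
h(0) = 1
h′(0) = 5/6
h′′(0) = -1/4
h′′′(0) = 89/216
h^(4)(0) = -15/16
The Taylor polynomial is Σ h^(k)(0)/k! · w^k.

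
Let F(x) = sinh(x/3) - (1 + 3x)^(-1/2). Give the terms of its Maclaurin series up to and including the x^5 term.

55801337*x^5/933120 - 2835*x^4/128 + 10943*x^3/1296 - 27*x^2/8 + 11*x/6 - 1

Combine the two series term by term.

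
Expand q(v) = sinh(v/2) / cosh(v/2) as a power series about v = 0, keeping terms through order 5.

Invert the denominator's series and multiply.
q(0) = 0
q′(0) = 1/2
q′′(0) = 0
q′′′(0) = -1/4
q^(4)(0) = 0
q^(5)(0) = 1/2
Then c_k = q^(k)(0)/k! gives each Taylor coefficient.

v^5/240 - v^3/24 + v/2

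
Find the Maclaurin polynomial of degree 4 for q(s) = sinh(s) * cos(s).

Expand each factor separately, then convolve coefficients.
q(0) = 0
q′(0) = 1
q′′(0) = 0
q′′′(0) = -2
q^(4)(0) = 0

-s^3/3 + s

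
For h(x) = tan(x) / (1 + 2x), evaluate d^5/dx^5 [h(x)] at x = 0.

2096

Multiply the two series term by term and collect like powers.
The coefficient of x^5 in the expansion is 262/15, so h^(5)(0) = 5! * (262/15) = 2096.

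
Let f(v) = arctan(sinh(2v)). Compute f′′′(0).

-8

Substitute the inner expansion into the outer series and collect powers.
From the series, [v^3] f = -4/3; multiply by 3! = 6 to get -8.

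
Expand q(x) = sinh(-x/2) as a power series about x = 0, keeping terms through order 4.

-x^3/48 - x/2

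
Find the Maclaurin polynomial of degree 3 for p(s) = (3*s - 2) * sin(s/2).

s^3/24 + 3*s^2/2 - s

Multiply each power in the prefactor through the base expansion.
[s^0] = 0;  [s^1] = -1;  [s^2] = 3/2;  [s^3] = 1/24.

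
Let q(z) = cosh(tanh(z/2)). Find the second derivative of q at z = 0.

Compose series: expand the inner function first, then feed it into the outer expansion.
The coefficient of z^2 in the expansion is 1/8, so q′′(0) = 2! * (1/8) = 1/4.

1/4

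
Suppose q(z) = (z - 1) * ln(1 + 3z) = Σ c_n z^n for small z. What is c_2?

15/2

Shift and add copies of the series according to the polynomial's terms.
q(0) = 0
q′(0) = -3
q′′(0) = 15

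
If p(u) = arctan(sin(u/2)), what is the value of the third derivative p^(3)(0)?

-3/8

Compose series: expand the inner function first, then feed it into the outer expansion.
The coefficient of u^3 in the expansion is -1/16, so p′′′(0) = 3! * (-1/16) = -3/8.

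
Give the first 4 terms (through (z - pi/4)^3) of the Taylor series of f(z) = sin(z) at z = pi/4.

f(pi/4) = sqrt(2)/2
f′(pi/4) = sqrt(2)/2
f′′(pi/4) = -sqrt(2)/2
f′′′(pi/4) = -sqrt(2)/2
The Taylor polynomial is Σ f^(k)(pi/4)/k! · (z - pi/4)^k.

-sqrt(2)*(z - pi/4)^3/12 - sqrt(2)*(z - pi/4)^2/4 + sqrt(2)*(z - pi/4)/2 + sqrt(2)/2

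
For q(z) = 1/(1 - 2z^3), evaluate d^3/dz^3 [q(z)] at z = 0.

From the series, [z^3] q = 2; multiply by 3! = 6 to get 12.

12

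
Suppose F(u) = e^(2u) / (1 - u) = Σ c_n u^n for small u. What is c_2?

Take the Cauchy product of the two expansions.
F(0) = 1
F′(0) = 3
F′′(0) = 10

5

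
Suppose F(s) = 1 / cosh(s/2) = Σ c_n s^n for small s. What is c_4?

5/384

Divide the numerator series by the denominator series (power-series long division).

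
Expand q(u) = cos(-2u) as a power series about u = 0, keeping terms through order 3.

1 - 2*u^2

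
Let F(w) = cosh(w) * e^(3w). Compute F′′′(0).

36

Write out both Maclaurin series and multiply, keeping only the needed powers.
From the series, [w^3] F = 6; multiply by 3! = 6 to get 36.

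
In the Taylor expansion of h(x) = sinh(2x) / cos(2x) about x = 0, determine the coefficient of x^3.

Divide the numerator series by the denominator series (power-series long division).

16/3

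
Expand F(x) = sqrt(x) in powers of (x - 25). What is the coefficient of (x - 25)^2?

-1/1000

F(25) = 5
F′(25) = 1/10
F′′(25) = -1/500
So c_2 = F′′(25)/2! = -1/1000.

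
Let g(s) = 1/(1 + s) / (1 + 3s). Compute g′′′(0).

Take the Cauchy product of the two expansions.
From the series, [s^3] g = -40; multiply by 3! = 6 to get -240.

-240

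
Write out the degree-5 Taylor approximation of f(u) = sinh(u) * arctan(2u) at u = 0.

Write out both Maclaurin series and multiply, keeping only the needed powers.
f(0) = 0
f′(0) = 0
f′′(0) = 4
f′′′(0) = 0
f^(4)(0) = -56
f^(5)(0) = 0
The Taylor polynomial is Σ f^(k)(0)/k! · u^k.

-7*u^4/3 + 2*u^2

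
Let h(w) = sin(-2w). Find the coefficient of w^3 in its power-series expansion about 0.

Compute the successive derivatives at the expansion point and divide by k!.
h(0) = 0
h′(0) = -2
h′′(0) = 0
h′′′(0) = 8
So c_3 = h′′′(0)/3! = 4/3.

4/3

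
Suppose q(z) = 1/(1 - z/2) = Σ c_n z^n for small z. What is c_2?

1/4

Differentiate repeatedly and evaluate at the center.
[z^0] = 1;  [z^1] = 1/2;  [z^2] = 1/4.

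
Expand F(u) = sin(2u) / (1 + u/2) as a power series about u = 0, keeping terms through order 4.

5*u^4/12 - 5*u^3/6 - u^2 + 2*u

Write out both Maclaurin series and multiply, keeping only the needed powers.
[u^0] = 0;  [u^1] = 2;  [u^2] = -1;  [u^3] = -5/6;  [u^4] = 5/12.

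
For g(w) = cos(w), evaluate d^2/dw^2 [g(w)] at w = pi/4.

The coefficient of (w - pi/4)^2 in the expansion is -sqrt(2)/4, so g′′(pi/4) = 2! * (-sqrt(2)/4) = -sqrt(2)/2.

-sqrt(2)/2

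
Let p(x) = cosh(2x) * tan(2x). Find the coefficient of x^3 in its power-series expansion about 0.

Multiply the two series term by term and collect like powers.
p(0) = 0
p′(0) = 2
p′′(0) = 0
p′′′(0) = 40
Dividing each by k! gives the coefficients c_0, ..., c_3.

20/3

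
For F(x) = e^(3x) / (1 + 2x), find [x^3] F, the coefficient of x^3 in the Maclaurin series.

-1/2

Multiply the two series term by term and collect like powers.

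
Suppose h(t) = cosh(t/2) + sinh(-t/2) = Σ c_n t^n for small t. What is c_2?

Expand each term separately and add.
So c_2 = h′′(0)/2! = 1/8.

1/8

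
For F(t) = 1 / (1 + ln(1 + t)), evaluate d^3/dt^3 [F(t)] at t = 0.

Expand as Σ (-1)^k u^k with u equal to the inner function's series.
The coefficient of t^3 in the expansion is -7/3, so F′′′(0) = 3! * (-7/3) = -14.

-14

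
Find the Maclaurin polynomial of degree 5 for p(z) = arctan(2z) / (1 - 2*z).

416*z^5/15 + 32*z^4/3 + 16*z^3/3 + 4*z^2 + 2*z

Multiply the numerator's expansion by the denominator's geometric series.
p(0) = 0
p′(0) = 2
p′′(0) = 8
p′′′(0) = 32
p^(4)(0) = 256
p^(5)(0) = 3328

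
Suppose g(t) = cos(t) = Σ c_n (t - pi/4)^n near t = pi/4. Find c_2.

-sqrt(2)/4

Differentiate repeatedly and evaluate at the center.
[(t - pi/4)^0] = sqrt(2)/2;  [(t - pi/4)^1] = -sqrt(2)/2;  [(t - pi/4)^2] = -sqrt(2)/4.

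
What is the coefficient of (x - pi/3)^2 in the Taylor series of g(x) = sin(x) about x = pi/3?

-sqrt(3)/4

g(pi/3) = sqrt(3)/2
g′(pi/3) = 1/2
g′′(pi/3) = -sqrt(3)/2
So c_2 = g′′(pi/3)/2! = -sqrt(3)/4.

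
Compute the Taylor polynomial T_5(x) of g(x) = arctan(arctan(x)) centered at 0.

Substitute the inner expansion into the outer series and collect powers.
g(0) = 0
g′(0) = 1
g′′(0) = 0
g′′′(0) = -4
g^(4)(0) = 0
g^(5)(0) = 88

11*x^5/15 - 2*x^3/3 + x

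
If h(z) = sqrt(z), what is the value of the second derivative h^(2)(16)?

-1/256

From the series, [(z - 16)^2] h = -1/512; multiply by 2! = 2 to get -1/256.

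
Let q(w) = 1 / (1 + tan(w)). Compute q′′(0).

Use the geometric series for the reciprocal, then substitute.
The coefficient of w^2 in the expansion is 1, so q′′(0) = 2! * (1) = 2.

2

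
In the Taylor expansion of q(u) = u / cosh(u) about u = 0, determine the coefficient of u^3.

-1/2

Divide the numerator series by the denominator series (power-series long division).
[u^0] = 0;  [u^1] = 1;  [u^2] = 0;  [u^3] = -1/2.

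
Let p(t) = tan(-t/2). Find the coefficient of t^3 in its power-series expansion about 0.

p(0) = 0
p′(0) = -1/2
p′′(0) = 0
p′′′(0) = -1/4
Dividing each by k! gives the coefficients c_0, ..., c_3.

-1/24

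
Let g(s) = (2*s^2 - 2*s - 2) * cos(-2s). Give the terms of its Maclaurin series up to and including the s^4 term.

-16*s^4/3 + 4*s^3 + 6*s^2 - 2*s - 2

Shift and add copies of the series according to the polynomial's terms.
g(0) = -2
g′(0) = -2
g′′(0) = 12
g′′′(0) = 24
g^(4)(0) = -128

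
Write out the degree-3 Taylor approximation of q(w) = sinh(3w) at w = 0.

9*w^3/2 + 3*w

Differentiate repeatedly and evaluate at the center.
q(0) = 0
q′(0) = 3
q′′(0) = 0
q′′′(0) = 27
Then c_k = q^(k)(0)/k! gives each Taylor coefficient.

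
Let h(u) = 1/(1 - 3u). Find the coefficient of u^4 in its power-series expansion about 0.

81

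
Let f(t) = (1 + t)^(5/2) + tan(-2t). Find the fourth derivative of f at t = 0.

Add the two expansions coefficient-wise.
The coefficient of t^4 in the expansion is -5/128, so f^(4)(0) = 4! * (-5/128) = -15/16.

-15/16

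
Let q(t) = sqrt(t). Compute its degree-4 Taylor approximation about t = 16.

Apply the Taylor formula c_k = f^(k)(a)/k!.
[(t - 16)^0] = 4;  [(t - 16)^1] = 1/8;  [(t - 16)^2] = -1/512;  [(t - 16)^3] = 1/16384;  [(t - 16)^4] = -5/2097152.

-5*(t - 16)^4/2097152 + (t - 16)^3/16384 - (t - 16)^2/512 + (t - 16)/8 + 4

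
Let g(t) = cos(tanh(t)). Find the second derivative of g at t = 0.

Compose series: expand the inner function first, then feed it into the outer expansion.
The coefficient of t^2 in the expansion is -1/2, so g′′(0) = 2! * (-1/2) = -1.

-1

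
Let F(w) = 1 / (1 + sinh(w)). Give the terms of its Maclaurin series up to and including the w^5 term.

-181*w^5/120 + 4*w^4/3 - 7*w^3/6 + w^2 - w + 1

Use the geometric series for the reciprocal, then substitute.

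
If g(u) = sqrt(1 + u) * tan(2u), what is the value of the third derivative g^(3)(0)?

Expand each factor separately, then convolve coefficients.
The coefficient of u^3 in the expansion is 29/12, so g′′′(0) = 3! * (29/12) = 29/2.

29/2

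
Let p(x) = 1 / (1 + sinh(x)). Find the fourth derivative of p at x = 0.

32

Write 1/(1+u) = 1 - u + u^2 - u^3 + ... and substitute the series for u.
From the series, [x^4] p = 4/3; multiply by 4! = 24 to get 32.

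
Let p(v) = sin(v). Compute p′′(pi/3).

-sqrt(3)/2

From the series, [(v - pi/3)^2] p = -sqrt(3)/4; multiply by 2! = 2 to get -sqrt(3)/2.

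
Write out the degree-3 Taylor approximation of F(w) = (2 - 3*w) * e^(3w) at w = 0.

Distribute the polynomial across the series and collect like powers.

-9*w^3/2 + 3*w + 2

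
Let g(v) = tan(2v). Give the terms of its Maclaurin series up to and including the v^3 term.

8*v^3/3 + 2*v

g(0) = 0
g′(0) = 2
g′′(0) = 0
g′′′(0) = 16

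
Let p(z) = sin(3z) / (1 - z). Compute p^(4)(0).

Write out both Maclaurin series and multiply, keeping only the needed powers.
From the series, [z^4] p = -3/2; multiply by 4! = 24 to get -36.

-36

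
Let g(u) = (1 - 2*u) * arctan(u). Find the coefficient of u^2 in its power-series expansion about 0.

-2

Distribute the polynomial across the series and collect like powers.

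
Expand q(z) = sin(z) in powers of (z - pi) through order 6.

-(z - pi)^5/120 + (z - pi)^3/6 - (z - pi)

q(pi) = 0
q′(pi) = -1
q′′(pi) = 0
q′′′(pi) = 1
q^(4)(pi) = 0
q^(5)(pi) = -1
q^(6)(pi) = 0
Dividing each by k! gives the coefficients c_0, ..., c_6.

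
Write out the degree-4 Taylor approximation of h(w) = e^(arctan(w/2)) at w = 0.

Substitute the inner expansion into the outer series and collect powers.
[w^0] = 1;  [w^1] = 1/2;  [w^2] = 1/8;  [w^3] = -1/48;  [w^4] = -7/384.

-7*w^4/384 - w^3/48 + w^2/8 + w/2 + 1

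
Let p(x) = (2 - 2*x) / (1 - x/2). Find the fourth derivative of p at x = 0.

Shift and add copies of the series according to the polynomial's terms.
From the series, [x^4] p = -1/8; multiply by 4! = 24 to get -3.

-3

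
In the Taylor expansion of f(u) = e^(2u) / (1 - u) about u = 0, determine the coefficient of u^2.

Expand 1/(denominator) as a geometric series and multiply by the numerator's series.
[u^0] = 1;  [u^1] = 3;  [u^2] = 5.

5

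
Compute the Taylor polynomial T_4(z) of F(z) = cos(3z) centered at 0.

27*z^4/8 - 9*z^2/2 + 1

[z^0] = 1;  [z^1] = 0;  [z^2] = -9/2;  [z^3] = 0;  [z^4] = 27/8.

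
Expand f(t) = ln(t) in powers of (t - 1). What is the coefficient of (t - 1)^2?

-1/2

f(1) = 0
f′(1) = 1
f′′(1) = -1
Then c_k = f^(k)(1)/k! gives each Taylor coefficient.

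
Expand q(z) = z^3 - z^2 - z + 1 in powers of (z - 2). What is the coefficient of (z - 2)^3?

Compute the successive derivatives at the expansion point and divide by k!.
q(2) = 3
q′(2) = 7
q′′(2) = 10
q′′′(2) = 6
The Taylor polynomial is Σ q^(k)(2)/k! · (z - 2)^k.

1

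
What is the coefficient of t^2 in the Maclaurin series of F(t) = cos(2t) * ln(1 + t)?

-1/2

Expand each factor separately, then convolve coefficients.
F(0) = 0
F′(0) = 1
F′′(0) = -1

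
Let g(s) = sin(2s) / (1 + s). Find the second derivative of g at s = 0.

-4

Write out both Maclaurin series and multiply, keeping only the needed powers.
From the series, [s^2] g = -2; multiply by 2! = 2 to get -4.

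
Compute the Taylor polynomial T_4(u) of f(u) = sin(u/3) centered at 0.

Compute the successive derivatives at the expansion point and divide by k!.
f(0) = 0
f′(0) = 1/3
f′′(0) = 0
f′′′(0) = -1/27
f^(4)(0) = 0
Then c_k = f^(k)(0)/k! gives each Taylor coefficient.

-u^3/162 + u/3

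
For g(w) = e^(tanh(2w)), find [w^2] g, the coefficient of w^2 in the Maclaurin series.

Substitute the inner expansion into the outer series and collect powers.
g(0) = 1
g′(0) = 2
g′′(0) = 4

2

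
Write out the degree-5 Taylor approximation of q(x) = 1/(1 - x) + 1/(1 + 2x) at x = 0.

-31*x^5 + 17*x^4 - 7*x^3 + 5*x^2 - x + 2

Combine the two series term by term.
q(0) = 2
q′(0) = -1
q′′(0) = 10
q′′′(0) = -42
q^(4)(0) = 408
q^(5)(0) = -3720
Dividing each by k! gives the coefficients c_0, ..., c_5.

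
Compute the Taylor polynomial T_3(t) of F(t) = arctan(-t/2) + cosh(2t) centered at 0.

Expand each term separately and add.
[t^0] = 1;  [t^1] = -1/2;  [t^2] = 2;  [t^3] = 1/24.

t^3/24 + 2*t^2 - t/2 + 1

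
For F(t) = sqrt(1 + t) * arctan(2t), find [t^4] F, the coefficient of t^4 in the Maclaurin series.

-29/24

Take the Cauchy product of the two expansions.
F(0) = 0
F′(0) = 2
F′′(0) = 2
F′′′(0) = -35/2
F^(4)(0) = -29
Dividing each by k! gives the coefficients c_0, ..., c_4.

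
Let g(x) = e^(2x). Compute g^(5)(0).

32

Compute the successive derivatives at the expansion point and divide by k!.
The coefficient of x^5 in the expansion is 4/15, so g^(5)(0) = 5! * (4/15) = 32.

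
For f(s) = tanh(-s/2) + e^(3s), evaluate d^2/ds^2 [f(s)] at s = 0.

9

Expand each term separately and add.
The coefficient of s^2 in the expansion is 9/2, so f′′(0) = 2! * (9/2) = 9.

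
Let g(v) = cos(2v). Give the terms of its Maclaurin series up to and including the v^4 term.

2*v^4/3 - 2*v^2 + 1

Apply the Taylor formula c_k = f^(k)(a)/k!.
[v^0] = 1;  [v^1] = 0;  [v^2] = -2;  [v^3] = 0;  [v^4] = 2/3.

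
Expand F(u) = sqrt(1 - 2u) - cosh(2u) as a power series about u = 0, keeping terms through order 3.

-u^3/2 - 5*u^2/2 - u

Add the two expansions coefficient-wise.
F(0) = 0
F′(0) = -1
F′′(0) = -5
F′′′(0) = -3
Dividing each by k! gives the coefficients c_0, ..., c_3.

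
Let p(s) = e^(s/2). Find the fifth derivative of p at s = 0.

Use the known series and substitute for the argument.
The coefficient of s^5 in the expansion is 1/3840, so p^(5)(0) = 5! * (1/3840) = 1/32.

1/32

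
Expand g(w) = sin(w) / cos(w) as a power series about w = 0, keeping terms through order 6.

Write the quotient as an unknown series and match coefficients against numerator = denominator · series.
g(0) = 0
g′(0) = 1
g′′(0) = 0
g′′′(0) = 2
g^(4)(0) = 0
g^(5)(0) = 16
g^(6)(0) = 0

2*w^5/15 + w^3/3 + w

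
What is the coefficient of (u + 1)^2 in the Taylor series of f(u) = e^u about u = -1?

f(-1) = e^(-1)
f′(-1) = e^(-1)
f′′(-1) = e^(-1)
So c_2 = f′′(-1)/2! = e^(-1)/2.

e^(-1)/2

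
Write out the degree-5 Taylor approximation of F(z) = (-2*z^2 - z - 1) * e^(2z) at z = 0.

Multiply each power in the prefactor through the base expansion.
F(0) = -1
F′(0) = -3
F′′(0) = -12
F′′′(0) = -44
F^(4)(0) = -144
F^(5)(0) = -432

-18*z^5/5 - 6*z^4 - 22*z^3/3 - 6*z^2 - 3*z - 1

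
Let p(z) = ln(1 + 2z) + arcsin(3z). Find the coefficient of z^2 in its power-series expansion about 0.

Combine the two series term by term.

-2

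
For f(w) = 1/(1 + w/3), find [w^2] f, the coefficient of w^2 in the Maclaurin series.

c_2 = f′′(0)/2! = 1/9.

1/9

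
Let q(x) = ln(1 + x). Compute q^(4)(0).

-6

The coefficient of x^4 in the expansion is -1/4, so q^(4)(0) = 4! * (-1/4) = -6.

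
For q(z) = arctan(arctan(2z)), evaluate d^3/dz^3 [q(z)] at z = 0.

Plug the Maclaurin series of the inner function into that of the outer and collect terms.
The coefficient of z^3 in the expansion is -16/3, so q′′′(0) = 3! * (-16/3) = -32.

-32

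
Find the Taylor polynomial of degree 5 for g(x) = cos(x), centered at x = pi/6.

-(x - pi/6)^5/240 + sqrt(3)*(x - pi/6)^4/48 + (x - pi/6)^3/12 - sqrt(3)*(x - pi/6)^2/4 - (x - pi/6)/2 + sqrt(3)/2

g(pi/6) = sqrt(3)/2
g′(pi/6) = -1/2
g′′(pi/6) = -sqrt(3)/2
g′′′(pi/6) = 1/2
g^(4)(pi/6) = sqrt(3)/2
g^(5)(pi/6) = -1/2
Dividing each by k! gives the coefficients c_0, ..., c_5.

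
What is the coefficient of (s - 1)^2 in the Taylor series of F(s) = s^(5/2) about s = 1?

c_2 = F′′(1)/2! = 15/8.

15/8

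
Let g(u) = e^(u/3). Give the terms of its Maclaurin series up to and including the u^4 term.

Compute the successive derivatives at the expansion point and divide by k!.
g(0) = 1
g′(0) = 1/3
g′′(0) = 1/9
g′′′(0) = 1/27
g^(4)(0) = 1/81
The Taylor polynomial is Σ g^(k)(0)/k! · u^k.

u^4/1944 + u^3/162 + u^2/18 + u/3 + 1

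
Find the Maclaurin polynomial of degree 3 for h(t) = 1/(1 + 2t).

-8*t^3 + 4*t^2 - 2*t + 1

h(0) = 1
h′(0) = -2
h′′(0) = 8
h′′′(0) = -48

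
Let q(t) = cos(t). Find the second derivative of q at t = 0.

-1

From the series, [t^2] q = -1/2; multiply by 2! = 2 to get -1.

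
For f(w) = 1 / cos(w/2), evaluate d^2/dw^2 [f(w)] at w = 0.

Write the quotient as an unknown series and match coefficients against numerator = denominator · series.
The coefficient of w^2 in the expansion is 1/8, so f′′(0) = 2! * (1/8) = 1/4.

1/4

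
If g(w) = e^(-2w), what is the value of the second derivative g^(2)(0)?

The coefficient of w^2 in the expansion is 2, so g′′(0) = 2! * (2) = 4.

4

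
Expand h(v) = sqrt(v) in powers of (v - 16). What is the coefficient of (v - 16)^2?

h(16) = 4
h′(16) = 1/8
h′′(16) = -1/256
So c_2 = h′′(16)/2! = -1/512.

-1/512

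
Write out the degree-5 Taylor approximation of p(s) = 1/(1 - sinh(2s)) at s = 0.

Substitute the inner expansion into the outer series and collect powers.

724*s^5/15 + 64*s^4/3 + 28*s^3/3 + 4*s^2 + 2*s + 1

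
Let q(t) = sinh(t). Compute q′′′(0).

The coefficient of t^3 in the expansion is 1/6, so q′′′(0) = 3! * (1/6) = 1.

1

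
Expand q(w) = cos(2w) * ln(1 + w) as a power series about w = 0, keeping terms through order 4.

Multiply the two series term by term and collect like powers.

3*w^4/4 - 5*w^3/3 - w^2/2 + w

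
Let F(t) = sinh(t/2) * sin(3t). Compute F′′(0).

Multiply the two series term by term and collect like powers.
From the series, [t^2] F = 3/2; multiply by 2! = 2 to get 3.

3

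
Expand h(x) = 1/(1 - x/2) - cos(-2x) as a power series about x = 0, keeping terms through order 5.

x^5/32 - 29*x^4/48 + x^3/8 + 9*x^2/4 + x/2

Combine the two series term by term.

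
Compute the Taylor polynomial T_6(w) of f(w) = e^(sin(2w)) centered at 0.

Substitute the inner expansion into the outer series and collect powers.
f(0) = 1
f′(0) = 2
f′′(0) = 4
f′′′(0) = 0
f^(4)(0) = -48
f^(5)(0) = -256
f^(6)(0) = -192
Dividing each by k! gives the coefficients c_0, ..., c_6.

-4*w^6/15 - 32*w^5/15 - 2*w^4 + 2*w^2 + 2*w + 1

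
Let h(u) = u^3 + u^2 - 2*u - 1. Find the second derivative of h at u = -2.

-10

The coefficient of (u + 2)^2 in the expansion is -5, so h′′(-2) = 2! * (-5) = -10.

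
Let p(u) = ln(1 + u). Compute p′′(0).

Compute the successive derivatives at the expansion point and divide by k!.
From the series, [u^2] p = -1/2; multiply by 2! = 2 to get -1.

-1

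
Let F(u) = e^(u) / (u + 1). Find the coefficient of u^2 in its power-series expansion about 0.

Use 1/(1 - r) = Σ r^k on the denominator, then take the Cauchy product.
[u^0] = 1;  [u^1] = 0;  [u^2] = 1/2.
So c_2 = F′′(0)/2! = 1/2.

1/2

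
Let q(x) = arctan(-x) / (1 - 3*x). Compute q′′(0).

-6

Use 1/(1 - r) = Σ r^k on the denominator, then take the Cauchy product.
From the series, [x^2] q = -3; multiply by 2! = 2 to get -6.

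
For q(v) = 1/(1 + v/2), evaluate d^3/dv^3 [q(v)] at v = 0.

-3/4

The coefficient of v^3 in the expansion is -1/8, so q′′′(0) = 3! * (-1/8) = -3/4.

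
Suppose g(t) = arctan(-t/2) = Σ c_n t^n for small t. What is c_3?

1/24

Apply the Taylor formula c_k = f^(k)(a)/k!.
g(0) = 0
g′(0) = -1/2
g′′(0) = 0
g′′′(0) = 1/4
Dividing each by k! gives the coefficients c_0, ..., c_3.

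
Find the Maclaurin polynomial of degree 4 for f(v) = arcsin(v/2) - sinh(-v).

3*v^3/16 + 3*v/2

Add the two expansions coefficient-wise.
f(0) = 0
f′(0) = 3/2
f′′(0) = 0
f′′′(0) = 9/8
f^(4)(0) = 0
Dividing each by k! gives the coefficients c_0, ..., c_4.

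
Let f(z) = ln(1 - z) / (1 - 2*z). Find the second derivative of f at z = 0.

-5

Use 1/(1 - r) = Σ r^k on the denominator, then take the Cauchy product.
The coefficient of z^2 in the expansion is -5/2, so f′′(0) = 2! * (-5/2) = -5.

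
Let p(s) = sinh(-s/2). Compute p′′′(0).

From the series, [s^3] p = -1/48; multiply by 3! = 6 to get -1/8.

-1/8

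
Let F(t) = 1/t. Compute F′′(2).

From the series, [(t - 2)^2] F = 1/8; multiply by 2! = 2 to get 1/4.

1/4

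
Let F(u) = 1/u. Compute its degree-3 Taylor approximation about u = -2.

Use the known series and substitute for the argument.
F(-2) = -1/2
F′(-2) = -1/4
F′′(-2) = -1/4
F′′′(-2) = -3/8
Dividing each by k! gives the coefficients c_0, ..., c_3.

-(u + 2)^3/16 - (u + 2)^2/8 - (u + 2)/4 - 1/2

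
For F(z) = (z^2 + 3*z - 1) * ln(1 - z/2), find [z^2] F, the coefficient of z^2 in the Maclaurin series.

-11/8

Distribute the polynomial across the series and collect like powers.
F(0) = 0
F′(0) = 1/2
F′′(0) = -11/4
Then c_k = F^(k)(0)/k! gives each Taylor coefficient.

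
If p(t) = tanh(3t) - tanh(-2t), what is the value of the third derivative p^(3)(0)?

Add the two expansions coefficient-wise.
The coefficient of t^3 in the expansion is -35/3, so p′′′(0) = 3! * (-35/3) = -70.

-70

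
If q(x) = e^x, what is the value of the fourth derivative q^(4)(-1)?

e^(-1)

The coefficient of (x + 1)^4 in the expansion is e^(-1)/24, so q^(4)(-1) = 4! * (e^(-1)/24) = e^(-1).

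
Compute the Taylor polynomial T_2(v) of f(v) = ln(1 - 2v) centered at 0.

-2*v^2 - 2*v

Use the known series and substitute for the argument.
[v^0] = 0;  [v^1] = -2;  [v^2] = -2.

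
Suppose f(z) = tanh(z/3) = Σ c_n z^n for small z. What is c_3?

-1/81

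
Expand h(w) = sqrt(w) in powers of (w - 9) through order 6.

h(9) = 3
h′(9) = 1/6
h′′(9) = -1/108
h′′′(9) = 1/648
h^(4)(9) = -5/11664
h^(5)(9) = 35/209952
h^(6)(9) = -35/419904
Dividing each by k! gives the coefficients c_0, ..., c_6.

-7*(w - 9)^6/60466176 + 7*(w - 9)^5/5038848 - 5*(w - 9)^4/279936 + (w - 9)^3/3888 - (w - 9)^2/216 + (w - 9)/6 + 3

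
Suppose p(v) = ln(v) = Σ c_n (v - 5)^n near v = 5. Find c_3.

1/375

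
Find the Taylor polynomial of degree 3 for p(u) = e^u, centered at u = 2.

Compute the successive derivatives at the expansion point and divide by k!.
[(u - 2)^0] = e^(2);  [(u - 2)^1] = e^(2);  [(u - 2)^2] = e^(2)/2;  [(u - 2)^3] = e^(2)/6.

(u - 2)^3*e^(2)/6 + (u - 2)^2*e^(2)/2 + (u - 2)*e^(2) + e^(2)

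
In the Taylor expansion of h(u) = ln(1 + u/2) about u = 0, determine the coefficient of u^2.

-1/8

Use the known series and substitute for the argument.
h(0) = 0
h′(0) = 1/2
h′′(0) = -1/4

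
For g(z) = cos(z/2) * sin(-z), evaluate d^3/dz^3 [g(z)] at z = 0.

7/4

Write out both Maclaurin series and multiply, keeping only the needed powers.
From the series, [z^3] g = 7/24; multiply by 3! = 6 to get 7/4.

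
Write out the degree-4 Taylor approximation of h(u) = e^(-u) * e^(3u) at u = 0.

Write out both Maclaurin series and multiply, keeping only the needed powers.
[u^0] = 1;  [u^1] = 2;  [u^2] = 2;  [u^3] = 4/3;  [u^4] = 2/3.

2*u^4/3 + 4*u^3/3 + 2*u^2 + 2*u + 1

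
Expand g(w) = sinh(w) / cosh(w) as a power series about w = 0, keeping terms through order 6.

Divide the numerator series by the denominator series (power-series long division).

2*w^5/15 - w^3/3 + w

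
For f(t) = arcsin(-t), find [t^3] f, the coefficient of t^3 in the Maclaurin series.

-1/6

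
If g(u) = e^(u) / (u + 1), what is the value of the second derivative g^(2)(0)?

Use 1/(1 - r) = Σ r^k on the denominator, then take the Cauchy product.
The coefficient of u^2 in the expansion is 1/2, so g′′(0) = 2! * (1/2) = 1.

1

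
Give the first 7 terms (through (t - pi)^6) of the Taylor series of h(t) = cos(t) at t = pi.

(t - pi)^6/720 - (t - pi)^4/24 + (t - pi)^2/2 - 1

h(pi) = -1
h′(pi) = 0
h′′(pi) = 1
h′′′(pi) = 0
h^(4)(pi) = -1
h^(5)(pi) = 0
h^(6)(pi) = 1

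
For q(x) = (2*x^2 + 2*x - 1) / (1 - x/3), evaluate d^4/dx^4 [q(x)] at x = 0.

184/27

Distribute the polynomial across the series and collect like powers.
The coefficient of x^4 in the expansion is 23/81, so q^(4)(0) = 4! * (23/81) = 184/27.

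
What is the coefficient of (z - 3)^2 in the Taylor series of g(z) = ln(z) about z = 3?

Differentiate repeatedly and evaluate at the center.
[(z - 3)^0] = ln(3);  [(z - 3)^1] = 1/3;  [(z - 3)^2] = -1/18.

-1/18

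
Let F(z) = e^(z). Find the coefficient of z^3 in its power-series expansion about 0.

F(0) = 1
F′(0) = 1
F′′(0) = 1
F′′′(0) = 1

1/6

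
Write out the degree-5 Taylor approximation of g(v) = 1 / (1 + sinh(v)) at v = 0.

-181*v^5/120 + 4*v^4/3 - 7*v^3/6 + v^2 - v + 1

Use the geometric series for the reciprocal, then substitute.
g(0) = 1
g′(0) = -1
g′′(0) = 2
g′′′(0) = -7
g^(4)(0) = 32
g^(5)(0) = -181
Dividing each by k! gives the coefficients c_0, ..., c_5.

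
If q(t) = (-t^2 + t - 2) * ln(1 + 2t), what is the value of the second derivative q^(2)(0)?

12

Multiply each power in the prefactor through the base expansion.
From the series, [t^2] q = 6; multiply by 2! = 2 to get 12.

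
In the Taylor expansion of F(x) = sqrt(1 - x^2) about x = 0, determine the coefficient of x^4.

F(0) = 1
F′(0) = 0
F′′(0) = -1
F′′′(0) = 0
F^(4)(0) = -3
Then c_k = F^(k)(0)/k! gives each Taylor coefficient.

-1/8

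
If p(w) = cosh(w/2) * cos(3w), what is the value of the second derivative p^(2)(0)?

-35/4

Write out both Maclaurin series and multiply, keeping only the needed powers.
From the series, [w^2] p = -35/8; multiply by 2! = 2 to get -35/4.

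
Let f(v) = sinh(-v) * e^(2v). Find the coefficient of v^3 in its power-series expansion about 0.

Write out both Maclaurin series and multiply, keeping only the needed powers.
f(0) = 0
f′(0) = -1
f′′(0) = -4
f′′′(0) = -13

-13/6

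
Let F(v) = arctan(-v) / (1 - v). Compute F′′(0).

-2

Expand each factor separately, then convolve coefficients.
The coefficient of v^2 in the expansion is -1, so F′′(0) = 2! * (-1) = -2.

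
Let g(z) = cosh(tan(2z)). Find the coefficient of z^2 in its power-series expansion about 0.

Let u equal the inner series; expand the outer function in u and truncate.
g(0) = 1
g′(0) = 0
g′′(0) = 4
So c_2 = g′′(0)/2! = 2.

2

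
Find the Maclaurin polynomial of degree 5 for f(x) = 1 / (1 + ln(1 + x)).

-347*x^5/60 + 11*x^4/3 - 7*x^3/3 + 3*x^2/2 - x + 1

Use the geometric series for the reciprocal, then substitute.
f(0) = 1
f′(0) = -1
f′′(0) = 3
f′′′(0) = -14
f^(4)(0) = 88
f^(5)(0) = -694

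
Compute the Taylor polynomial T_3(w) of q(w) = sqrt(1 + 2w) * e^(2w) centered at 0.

17*w^3/6 + 7*w^2/2 + 3*w + 1

Multiply the two series term by term and collect like powers.
[w^0] = 1;  [w^1] = 3;  [w^2] = 7/2;  [w^3] = 17/6.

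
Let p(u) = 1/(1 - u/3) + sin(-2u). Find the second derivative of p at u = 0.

Expand each term separately and add.
The coefficient of u^2 in the expansion is 1/9, so p′′(0) = 2! * (1/9) = 2/9.

2/9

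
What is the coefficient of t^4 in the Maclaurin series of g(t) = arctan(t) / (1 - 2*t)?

Expand 1/(denominator) as a geometric series and multiply by the numerator's series.
g(0) = 0
g′(0) = 1
g′′(0) = 4
g′′′(0) = 22
g^(4)(0) = 176
So c_4 = g^(4)(0)/4! = 22/3.

22/3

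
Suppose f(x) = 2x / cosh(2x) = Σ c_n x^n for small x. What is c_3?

-4

Write the quotient as an unknown series and match coefficients against numerator = denominator · series.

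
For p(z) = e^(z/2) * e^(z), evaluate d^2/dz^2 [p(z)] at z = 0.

Expand each factor separately, then convolve coefficients.
The coefficient of z^2 in the expansion is 9/8, so p′′(0) = 2! * (9/8) = 9/4.

9/4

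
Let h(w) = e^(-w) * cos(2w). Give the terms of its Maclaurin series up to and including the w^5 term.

-41*w^5/120 - 7*w^4/24 + 11*w^3/6 - 3*w^2/2 - w + 1

Write out both Maclaurin series and multiply, keeping only the needed powers.
h(0) = 1
h′(0) = -1
h′′(0) = -3
h′′′(0) = 11
h^(4)(0) = -7
h^(5)(0) = -41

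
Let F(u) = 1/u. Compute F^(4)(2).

Differentiate repeatedly and evaluate at the center.
The coefficient of (u - 2)^4 in the expansion is 1/32, so F^(4)(2) = 4! * (1/32) = 3/4.

3/4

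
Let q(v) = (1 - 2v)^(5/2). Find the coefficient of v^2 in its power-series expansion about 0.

q(0) = 1
q′(0) = -5
q′′(0) = 15

15/2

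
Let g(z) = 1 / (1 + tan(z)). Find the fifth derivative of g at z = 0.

-256

Write 1/(1+u) = 1 - u + u^2 - u^3 + ... and substitute the series for u.
The coefficient of z^5 in the expansion is -32/15, so g^(5)(0) = 5! * (-32/15) = -256.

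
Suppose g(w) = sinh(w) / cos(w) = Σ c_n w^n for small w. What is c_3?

2/3

Divide the numerator series by the denominator series (power-series long division).
[w^0] = 0;  [w^1] = 1;  [w^2] = 0;  [w^3] = 2/3.
So c_3 = g′′′(0)/3! = 2/3.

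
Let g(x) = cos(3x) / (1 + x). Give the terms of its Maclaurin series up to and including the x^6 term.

Take the Cauchy product of the two expansions.
[x^0] = 1;  [x^1] = -1;  [x^2] = -7/2;  [x^3] = 7/2;  [x^4] = -1/8;  [x^5] = 1/8;  [x^6] = -91/80.

-91*x^6/80 + x^5/8 - x^4/8 + 7*x^3/2 - 7*x^2/2 - x + 1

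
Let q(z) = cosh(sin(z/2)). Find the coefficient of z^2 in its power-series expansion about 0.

Compose series: expand the inner function first, then feed it into the outer expansion.
q(0) = 1
q′(0) = 0
q′′(0) = 1/4
Dividing each by k! gives the coefficients c_0, ..., c_2.

1/8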